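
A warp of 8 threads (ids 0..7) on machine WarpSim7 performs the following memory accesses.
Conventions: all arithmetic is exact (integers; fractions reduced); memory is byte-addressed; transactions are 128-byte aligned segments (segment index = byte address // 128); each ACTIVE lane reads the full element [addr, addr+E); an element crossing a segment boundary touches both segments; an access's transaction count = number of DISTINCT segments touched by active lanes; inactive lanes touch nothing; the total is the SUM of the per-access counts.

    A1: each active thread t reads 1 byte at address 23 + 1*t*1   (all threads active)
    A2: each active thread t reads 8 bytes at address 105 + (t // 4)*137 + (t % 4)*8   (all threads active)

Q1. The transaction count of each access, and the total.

A1: 1 transaction
A2: 3 transactions

Answer: 1,3; total 4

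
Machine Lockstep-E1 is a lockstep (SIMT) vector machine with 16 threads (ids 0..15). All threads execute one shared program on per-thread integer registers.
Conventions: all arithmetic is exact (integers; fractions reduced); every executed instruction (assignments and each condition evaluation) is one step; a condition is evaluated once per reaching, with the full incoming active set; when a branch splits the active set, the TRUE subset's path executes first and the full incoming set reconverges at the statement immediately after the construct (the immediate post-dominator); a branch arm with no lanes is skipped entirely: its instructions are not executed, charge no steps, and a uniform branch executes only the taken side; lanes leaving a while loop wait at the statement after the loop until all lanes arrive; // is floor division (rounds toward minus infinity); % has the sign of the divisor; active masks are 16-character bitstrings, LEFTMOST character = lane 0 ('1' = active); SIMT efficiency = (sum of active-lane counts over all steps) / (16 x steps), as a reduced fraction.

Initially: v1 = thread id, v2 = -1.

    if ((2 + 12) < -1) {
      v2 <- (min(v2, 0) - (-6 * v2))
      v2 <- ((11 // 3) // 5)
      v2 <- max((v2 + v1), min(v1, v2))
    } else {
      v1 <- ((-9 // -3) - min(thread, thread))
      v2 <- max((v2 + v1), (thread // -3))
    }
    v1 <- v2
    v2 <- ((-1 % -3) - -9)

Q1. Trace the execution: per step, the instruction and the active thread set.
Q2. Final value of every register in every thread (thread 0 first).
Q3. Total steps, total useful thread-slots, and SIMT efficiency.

step 0: eval ((2 + 12) < -1)         1111111111111111
step 1: v1 <- ((-9 // -3) - min(thread, thread)) 1111111111111111
step 2: v2 <- max((v2 + v1), (thread // -3)) 1111111111111111
step 3: v1 <- v2                     1111111111111111
step 4: v2 <- ((-1 % -3) - -9)       1111111111111111

Answer: 5 steps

v1: 2,1,0,-1,-2,-2,-2,-3,-3,-3,-4,-4,-4,-5,-5,-5
v2: 8,8,8,8,8,8,8,8,8,8,8,8,8,8,8,8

steps = 5; useful = 80; efficiency = 80/80 = 1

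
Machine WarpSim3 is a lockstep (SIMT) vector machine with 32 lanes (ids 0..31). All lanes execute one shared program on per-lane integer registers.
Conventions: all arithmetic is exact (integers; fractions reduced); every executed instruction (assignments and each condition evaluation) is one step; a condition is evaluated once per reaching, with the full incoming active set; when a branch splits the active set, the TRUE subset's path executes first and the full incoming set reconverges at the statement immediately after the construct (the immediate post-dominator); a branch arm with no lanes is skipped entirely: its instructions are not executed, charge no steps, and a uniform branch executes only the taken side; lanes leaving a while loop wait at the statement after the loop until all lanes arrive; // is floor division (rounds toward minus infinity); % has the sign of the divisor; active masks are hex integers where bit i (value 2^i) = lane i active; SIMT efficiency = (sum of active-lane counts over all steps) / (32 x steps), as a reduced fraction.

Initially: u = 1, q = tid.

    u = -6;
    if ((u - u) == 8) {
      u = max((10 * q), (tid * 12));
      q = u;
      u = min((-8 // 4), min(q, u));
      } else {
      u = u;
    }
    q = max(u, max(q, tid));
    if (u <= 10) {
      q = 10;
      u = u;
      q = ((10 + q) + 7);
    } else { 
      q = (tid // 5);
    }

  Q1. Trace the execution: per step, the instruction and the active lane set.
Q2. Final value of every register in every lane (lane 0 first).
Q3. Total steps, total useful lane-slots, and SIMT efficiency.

step 0: u <- -6                      0xffffffff
step 1: eval ((u - u) == 8)          0xffffffff
step 2: u <- u                       0xffffffff
step 3: q <- max(u, max(q, tid))     0xffffffff
step 4: eval (u <= 10)               0xffffffff
step 5: q <- 10                      0xffffffff
step 6: u <- u                       0xffffffff
step 7: q <- ((10 + q) + 7)          0xffffffff

Answer: 8 steps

u: -6,-6,-6,-6,-6,-6,-6,-6,-6,-6,-6,-6,-6,-6,-6,-6,-6,-6,-6,-6,-6,-6,-6,-6,-6,-6,-6,-6,-6,-6,-6,-6
q: 27,27,27,27,27,27,27,27,27,27,27,27,27,27,27,27,27,27,27,27,27,27,27,27,27,27,27,27,27,27,27,27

steps = 8; useful = 256; efficiency = 256/256 = 1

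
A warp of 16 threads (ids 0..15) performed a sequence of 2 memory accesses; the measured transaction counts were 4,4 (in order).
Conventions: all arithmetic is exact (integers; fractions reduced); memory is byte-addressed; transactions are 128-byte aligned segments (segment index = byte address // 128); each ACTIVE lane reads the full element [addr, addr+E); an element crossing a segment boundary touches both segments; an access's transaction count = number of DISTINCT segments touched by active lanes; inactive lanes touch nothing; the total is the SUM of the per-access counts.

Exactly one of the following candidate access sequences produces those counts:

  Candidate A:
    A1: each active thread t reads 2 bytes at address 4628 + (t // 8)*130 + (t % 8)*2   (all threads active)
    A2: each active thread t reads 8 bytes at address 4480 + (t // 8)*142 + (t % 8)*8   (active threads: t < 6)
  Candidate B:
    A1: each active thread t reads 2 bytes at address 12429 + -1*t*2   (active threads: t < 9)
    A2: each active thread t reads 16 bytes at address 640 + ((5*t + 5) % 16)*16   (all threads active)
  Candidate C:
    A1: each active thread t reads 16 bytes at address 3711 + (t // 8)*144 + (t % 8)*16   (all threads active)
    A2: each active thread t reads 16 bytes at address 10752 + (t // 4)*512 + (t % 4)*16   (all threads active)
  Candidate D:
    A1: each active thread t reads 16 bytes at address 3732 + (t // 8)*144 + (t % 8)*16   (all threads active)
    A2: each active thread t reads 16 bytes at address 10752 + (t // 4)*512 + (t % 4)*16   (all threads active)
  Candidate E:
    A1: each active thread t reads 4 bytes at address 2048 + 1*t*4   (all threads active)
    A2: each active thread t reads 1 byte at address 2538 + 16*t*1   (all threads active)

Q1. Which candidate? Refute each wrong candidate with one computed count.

A: A1 gives 2 transactions, not 4
B: A1 gives 2 transactions, not 4
D: A1 gives 3 transactions, not 4
E: A1 gives 1 transaction, not 4
C: all counts match (4,4)

Answer: C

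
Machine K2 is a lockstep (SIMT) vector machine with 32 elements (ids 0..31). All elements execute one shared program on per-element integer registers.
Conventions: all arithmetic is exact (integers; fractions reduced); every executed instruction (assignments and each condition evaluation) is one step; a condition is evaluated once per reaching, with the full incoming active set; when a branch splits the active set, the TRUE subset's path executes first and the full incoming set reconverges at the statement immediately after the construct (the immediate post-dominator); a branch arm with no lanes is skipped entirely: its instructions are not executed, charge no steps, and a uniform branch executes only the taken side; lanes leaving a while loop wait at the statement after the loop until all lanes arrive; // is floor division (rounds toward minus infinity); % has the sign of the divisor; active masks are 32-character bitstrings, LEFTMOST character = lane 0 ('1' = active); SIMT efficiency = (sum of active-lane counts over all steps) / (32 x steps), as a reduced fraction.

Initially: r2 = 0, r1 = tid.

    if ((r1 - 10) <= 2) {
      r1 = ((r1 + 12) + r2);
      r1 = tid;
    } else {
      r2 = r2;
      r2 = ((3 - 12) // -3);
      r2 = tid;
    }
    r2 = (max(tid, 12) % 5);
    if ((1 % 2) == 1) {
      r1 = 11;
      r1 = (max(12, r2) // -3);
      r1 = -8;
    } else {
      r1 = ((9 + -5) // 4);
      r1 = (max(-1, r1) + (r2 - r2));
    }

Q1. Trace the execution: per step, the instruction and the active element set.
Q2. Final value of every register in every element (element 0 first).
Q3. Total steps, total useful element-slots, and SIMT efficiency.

step 0: eval ((r1 - 10) <= 2)        11111111111111111111111111111111
step 1: r1 <- ((r1 + 12) + r2)       11111111111110000000000000000000
step 2: r1 <- tid                    11111111111110000000000000000000
step 3: r2 <- r2                     00000000000001111111111111111111
step 4: r2 <- ((3 - 12) // -3)       00000000000001111111111111111111
step 5: r2 <- tid                    00000000000001111111111111111111
step 6: r2 <- (max(tid, 12) % 5)     11111111111111111111111111111111
step 7: eval ((1 % 2) == 1)          11111111111111111111111111111111
step 8: r1 <- 11                     11111111111111111111111111111111
step 9: r1 <- (max(12, r2) // -3)    11111111111111111111111111111111
step 10: r1 <- -8                     11111111111111111111111111111111

Answer: 11 steps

r2: 2,2,2,2,2,2,2,2,2,2,2,2,2,3,4,0,1,2,3,4,0,1,2,3,4,0,1,2,3,4,0,1
r1: -8,-8,-8,-8,-8,-8,-8,-8,-8,-8,-8,-8,-8,-8,-8,-8,-8,-8,-8,-8,-8,-8,-8,-8,-8,-8,-8,-8,-8,-8,-8,-8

steps = 11; useful = 275; efficiency = 275/352 = 25/32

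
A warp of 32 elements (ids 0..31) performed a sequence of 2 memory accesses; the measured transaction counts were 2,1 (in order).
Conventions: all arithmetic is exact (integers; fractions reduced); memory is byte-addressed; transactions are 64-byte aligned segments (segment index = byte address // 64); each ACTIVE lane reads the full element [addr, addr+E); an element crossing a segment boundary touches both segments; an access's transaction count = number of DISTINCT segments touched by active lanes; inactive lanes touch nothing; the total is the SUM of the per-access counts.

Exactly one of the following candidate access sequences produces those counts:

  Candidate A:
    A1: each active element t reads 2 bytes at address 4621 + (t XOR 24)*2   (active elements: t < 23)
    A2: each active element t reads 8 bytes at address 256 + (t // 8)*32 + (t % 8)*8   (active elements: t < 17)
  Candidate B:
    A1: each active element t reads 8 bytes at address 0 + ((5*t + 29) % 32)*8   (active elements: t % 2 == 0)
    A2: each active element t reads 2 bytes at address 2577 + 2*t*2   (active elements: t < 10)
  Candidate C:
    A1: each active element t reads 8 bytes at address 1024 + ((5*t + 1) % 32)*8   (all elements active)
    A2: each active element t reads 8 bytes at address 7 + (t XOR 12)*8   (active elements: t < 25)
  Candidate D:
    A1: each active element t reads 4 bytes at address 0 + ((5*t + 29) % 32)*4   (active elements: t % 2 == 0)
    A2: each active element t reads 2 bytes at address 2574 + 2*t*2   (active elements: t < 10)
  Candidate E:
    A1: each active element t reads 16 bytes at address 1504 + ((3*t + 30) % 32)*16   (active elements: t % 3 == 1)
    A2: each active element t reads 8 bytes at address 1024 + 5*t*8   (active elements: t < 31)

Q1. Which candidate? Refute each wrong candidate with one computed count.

A: A2 gives 2 transactions, not 1
B: A1 gives 4 transactions, not 2
C: A1 gives 4 transactions, not 2
E: A1 gives 8 transactions, not 2
D: all counts match (2,1)

Answer: D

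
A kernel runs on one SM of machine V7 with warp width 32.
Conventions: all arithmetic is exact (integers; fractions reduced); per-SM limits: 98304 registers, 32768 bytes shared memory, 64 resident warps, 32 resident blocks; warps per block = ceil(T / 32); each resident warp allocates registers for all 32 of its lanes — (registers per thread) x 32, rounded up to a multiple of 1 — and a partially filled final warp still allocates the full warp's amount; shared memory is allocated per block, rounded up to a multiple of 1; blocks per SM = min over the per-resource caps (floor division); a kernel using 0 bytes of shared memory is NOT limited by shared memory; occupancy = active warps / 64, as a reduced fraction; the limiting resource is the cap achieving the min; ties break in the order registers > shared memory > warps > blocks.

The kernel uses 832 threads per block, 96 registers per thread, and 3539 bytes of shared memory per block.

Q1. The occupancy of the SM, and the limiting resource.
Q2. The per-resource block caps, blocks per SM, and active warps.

Answer: occupancy 13/32, limited by registers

registers: 1 block
shared memory: 9 blocks
warps: 2 blocks
blocks: 32 blocks

Answer: 1 block, 26 active warps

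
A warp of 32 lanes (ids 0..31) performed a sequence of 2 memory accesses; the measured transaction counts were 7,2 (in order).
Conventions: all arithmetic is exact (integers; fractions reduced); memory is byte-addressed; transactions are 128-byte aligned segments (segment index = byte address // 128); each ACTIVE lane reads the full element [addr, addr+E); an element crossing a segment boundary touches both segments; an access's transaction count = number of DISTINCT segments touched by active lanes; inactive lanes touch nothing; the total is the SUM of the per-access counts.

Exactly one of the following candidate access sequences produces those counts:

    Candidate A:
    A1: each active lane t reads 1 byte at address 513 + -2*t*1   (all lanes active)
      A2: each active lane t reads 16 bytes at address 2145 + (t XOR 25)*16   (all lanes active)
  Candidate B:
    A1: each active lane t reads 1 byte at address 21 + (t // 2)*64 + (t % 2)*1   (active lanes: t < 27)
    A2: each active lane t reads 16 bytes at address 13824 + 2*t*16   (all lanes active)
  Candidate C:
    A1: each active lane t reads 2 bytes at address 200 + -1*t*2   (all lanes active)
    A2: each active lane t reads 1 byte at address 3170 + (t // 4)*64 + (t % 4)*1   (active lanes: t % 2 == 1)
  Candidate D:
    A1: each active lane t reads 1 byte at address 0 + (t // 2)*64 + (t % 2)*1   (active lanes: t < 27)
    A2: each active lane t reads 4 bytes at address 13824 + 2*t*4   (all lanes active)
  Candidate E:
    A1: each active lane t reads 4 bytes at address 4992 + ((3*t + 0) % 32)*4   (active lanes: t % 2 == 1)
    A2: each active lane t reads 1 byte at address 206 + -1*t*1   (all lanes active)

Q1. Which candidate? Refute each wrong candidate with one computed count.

A: A1 gives 2 transactions, not 7
B: A2 gives 8 transactions, not 2
C: A1 gives 1 transaction, not 7
E: A1 gives 1 transaction, not 7
D: all counts match (7,2)

Answer: D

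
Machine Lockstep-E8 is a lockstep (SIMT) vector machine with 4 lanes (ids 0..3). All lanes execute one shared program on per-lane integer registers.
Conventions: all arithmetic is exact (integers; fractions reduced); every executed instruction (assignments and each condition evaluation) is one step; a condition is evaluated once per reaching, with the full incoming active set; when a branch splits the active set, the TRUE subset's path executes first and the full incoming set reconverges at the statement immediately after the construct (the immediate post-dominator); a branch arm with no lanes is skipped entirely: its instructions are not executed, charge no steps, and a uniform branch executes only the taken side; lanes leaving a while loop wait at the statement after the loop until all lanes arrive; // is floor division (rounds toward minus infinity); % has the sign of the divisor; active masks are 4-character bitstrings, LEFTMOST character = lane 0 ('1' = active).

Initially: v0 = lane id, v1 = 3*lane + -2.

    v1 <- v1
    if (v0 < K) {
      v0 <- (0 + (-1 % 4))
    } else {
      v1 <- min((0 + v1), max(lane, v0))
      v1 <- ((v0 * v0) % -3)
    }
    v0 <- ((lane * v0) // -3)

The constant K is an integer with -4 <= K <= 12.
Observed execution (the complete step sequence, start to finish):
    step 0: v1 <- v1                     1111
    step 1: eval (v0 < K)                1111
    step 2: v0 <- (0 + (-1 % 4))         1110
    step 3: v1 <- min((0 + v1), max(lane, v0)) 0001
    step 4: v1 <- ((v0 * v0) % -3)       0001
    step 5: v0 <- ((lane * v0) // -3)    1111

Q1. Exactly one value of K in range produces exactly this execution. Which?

Answer: K = 3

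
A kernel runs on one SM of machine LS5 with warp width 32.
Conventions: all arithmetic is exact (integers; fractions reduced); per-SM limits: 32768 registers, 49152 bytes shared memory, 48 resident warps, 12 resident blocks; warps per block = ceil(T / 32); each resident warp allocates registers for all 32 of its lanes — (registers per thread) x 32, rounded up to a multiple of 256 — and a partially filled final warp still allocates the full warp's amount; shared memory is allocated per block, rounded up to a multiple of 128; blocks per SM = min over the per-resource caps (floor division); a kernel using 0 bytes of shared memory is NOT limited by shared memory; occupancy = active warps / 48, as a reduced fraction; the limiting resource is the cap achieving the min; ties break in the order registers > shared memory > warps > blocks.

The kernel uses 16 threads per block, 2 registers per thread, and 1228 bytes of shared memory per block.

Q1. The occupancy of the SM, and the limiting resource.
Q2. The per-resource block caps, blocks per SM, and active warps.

Answer: occupancy 1/4, limited by blocks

registers: 128 blocks
shared memory: 38 blocks
warps: 48 blocks
blocks: 12 blocks

Answer: 12 blocks, 12 active warps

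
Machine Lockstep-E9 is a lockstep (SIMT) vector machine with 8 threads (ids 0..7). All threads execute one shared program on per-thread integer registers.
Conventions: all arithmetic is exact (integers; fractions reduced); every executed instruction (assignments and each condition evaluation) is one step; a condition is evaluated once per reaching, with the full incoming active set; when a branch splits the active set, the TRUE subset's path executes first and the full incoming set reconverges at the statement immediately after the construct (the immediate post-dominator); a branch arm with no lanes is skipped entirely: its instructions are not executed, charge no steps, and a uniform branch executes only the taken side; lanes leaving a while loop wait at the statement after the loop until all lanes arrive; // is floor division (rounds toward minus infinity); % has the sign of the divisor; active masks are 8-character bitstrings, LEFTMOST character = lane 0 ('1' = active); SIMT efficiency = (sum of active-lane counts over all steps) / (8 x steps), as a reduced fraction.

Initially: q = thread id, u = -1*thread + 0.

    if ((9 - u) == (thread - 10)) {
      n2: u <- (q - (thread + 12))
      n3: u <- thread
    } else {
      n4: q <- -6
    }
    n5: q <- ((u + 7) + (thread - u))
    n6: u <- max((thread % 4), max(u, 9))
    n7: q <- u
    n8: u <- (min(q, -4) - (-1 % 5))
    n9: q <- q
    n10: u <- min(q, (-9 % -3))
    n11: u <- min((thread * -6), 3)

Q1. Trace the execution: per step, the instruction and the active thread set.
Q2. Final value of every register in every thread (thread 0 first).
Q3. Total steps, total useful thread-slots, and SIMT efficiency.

step 0: eval ((9 - u) == (thread - 10)) 11111111
step 1: q <- -6                      11111111
step 2: q <- ((u + 7) + (thread - u)) 11111111
step 3: u <- max((thread % 4), max(u, 9)) 11111111
step 4: q <- u                       11111111
step 5: u <- (min(q, -4) - (-1 % 5)) 11111111
step 6: q <- q                       11111111
step 7: u <- min(q, (-9 % -3))       11111111
step 8: u <- min((thread * -6), 3)   11111111

Answer: 9 steps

q: 9,9,9,9,9,9,9,9
u: 0,-6,-12,-18,-24,-30,-36,-42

steps = 9; useful = 72; efficiency = 72/72 = 1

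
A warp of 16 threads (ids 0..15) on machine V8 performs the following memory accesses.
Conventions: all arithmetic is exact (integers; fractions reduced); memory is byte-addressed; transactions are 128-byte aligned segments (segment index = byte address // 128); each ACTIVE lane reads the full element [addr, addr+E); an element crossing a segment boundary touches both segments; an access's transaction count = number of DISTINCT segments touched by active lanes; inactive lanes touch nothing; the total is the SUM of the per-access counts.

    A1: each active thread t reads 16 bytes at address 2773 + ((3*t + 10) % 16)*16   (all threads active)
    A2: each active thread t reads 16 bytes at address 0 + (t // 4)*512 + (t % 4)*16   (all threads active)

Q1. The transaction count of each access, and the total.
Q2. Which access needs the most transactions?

A1: 3 transactions
A2: 4 transactions

Answer: 3,4; total 7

Answer: A2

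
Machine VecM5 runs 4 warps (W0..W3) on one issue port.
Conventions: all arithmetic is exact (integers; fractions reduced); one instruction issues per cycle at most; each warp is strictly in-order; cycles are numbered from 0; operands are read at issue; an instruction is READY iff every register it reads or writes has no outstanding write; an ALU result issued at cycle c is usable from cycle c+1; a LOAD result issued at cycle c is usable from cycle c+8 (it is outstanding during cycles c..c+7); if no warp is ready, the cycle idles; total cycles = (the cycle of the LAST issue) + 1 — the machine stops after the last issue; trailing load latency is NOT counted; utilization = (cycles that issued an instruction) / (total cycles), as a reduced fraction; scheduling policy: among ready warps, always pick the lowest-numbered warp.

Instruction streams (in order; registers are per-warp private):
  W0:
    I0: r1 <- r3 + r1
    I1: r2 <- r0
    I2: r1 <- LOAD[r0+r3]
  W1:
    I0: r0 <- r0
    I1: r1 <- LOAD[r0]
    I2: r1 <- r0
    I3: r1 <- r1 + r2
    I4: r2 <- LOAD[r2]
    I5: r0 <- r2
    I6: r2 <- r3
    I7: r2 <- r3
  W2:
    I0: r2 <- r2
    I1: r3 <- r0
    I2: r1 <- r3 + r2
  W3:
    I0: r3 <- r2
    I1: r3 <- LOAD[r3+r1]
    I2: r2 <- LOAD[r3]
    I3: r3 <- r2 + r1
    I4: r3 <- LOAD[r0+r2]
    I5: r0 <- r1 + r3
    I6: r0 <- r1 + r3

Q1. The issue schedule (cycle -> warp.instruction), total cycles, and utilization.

cycle 0: W0.I0
cycle 1: W0.I1
cycle 2: W0.I2
cycle 3: W1.I0
cycle 4: W1.I1
cycle 5: W2.I0
cycle 6: W2.I1
cycle 7: W2.I2
cycle 8: W3.I0
cycle 9: W3.I1
cycle 10: idle
cycle 11: idle
cycle 12: W1.I2
cycle 13: W1.I3
cycle 14: W1.I4
cycle 15: idle
cycle 16: idle
cycle 17: W3.I2
cycle 18: idle
cycle 19: idle
cycle 20: idle
cycle 21: idle
cycle 22: W1.I5
cycle 23: W1.I6
cycle 24: W1.I7
cycle 25: W3.I3
cycle 26: W3.I4
cycle 27: idle
cycle 28: idle
cycle 29: idle
cycle 30: idle
cycle 31: idle
cycle 32: idle
cycle 33: idle
cycle 34: W3.I5
cycle 35: W3.I6

Answer: 36 cycles, utilization 7/12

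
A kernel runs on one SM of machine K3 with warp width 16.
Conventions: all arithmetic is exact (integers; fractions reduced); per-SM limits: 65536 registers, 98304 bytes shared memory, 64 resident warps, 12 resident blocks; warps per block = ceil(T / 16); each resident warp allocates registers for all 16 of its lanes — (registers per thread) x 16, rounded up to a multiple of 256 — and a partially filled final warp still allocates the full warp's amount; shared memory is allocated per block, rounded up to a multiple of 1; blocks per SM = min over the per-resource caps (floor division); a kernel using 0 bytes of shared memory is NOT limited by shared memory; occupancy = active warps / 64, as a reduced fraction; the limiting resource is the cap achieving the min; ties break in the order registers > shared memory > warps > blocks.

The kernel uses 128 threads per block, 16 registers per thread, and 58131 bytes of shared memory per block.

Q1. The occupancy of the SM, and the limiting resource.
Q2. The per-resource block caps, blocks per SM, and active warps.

Answer: occupancy 1/8, limited by shared memory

registers: 32 blocks
shared memory: 1 block
warps: 8 blocks
blocks: 12 blocks

Answer: 1 block, 8 active warps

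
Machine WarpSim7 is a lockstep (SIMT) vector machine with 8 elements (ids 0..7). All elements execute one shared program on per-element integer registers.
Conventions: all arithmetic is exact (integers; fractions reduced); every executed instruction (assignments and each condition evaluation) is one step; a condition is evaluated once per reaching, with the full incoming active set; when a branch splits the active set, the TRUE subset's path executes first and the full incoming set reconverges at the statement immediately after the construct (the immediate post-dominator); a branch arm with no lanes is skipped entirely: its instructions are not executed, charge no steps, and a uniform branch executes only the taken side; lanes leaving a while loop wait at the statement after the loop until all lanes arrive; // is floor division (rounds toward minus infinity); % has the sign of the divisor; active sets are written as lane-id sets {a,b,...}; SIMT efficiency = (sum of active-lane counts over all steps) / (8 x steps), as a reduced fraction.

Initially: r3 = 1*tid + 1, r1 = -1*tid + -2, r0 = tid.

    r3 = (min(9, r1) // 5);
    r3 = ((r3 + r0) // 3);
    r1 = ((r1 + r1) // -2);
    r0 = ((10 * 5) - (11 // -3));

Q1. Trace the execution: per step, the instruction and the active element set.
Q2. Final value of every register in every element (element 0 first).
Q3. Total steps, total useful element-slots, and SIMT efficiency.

step 0: r3 <- (min(9, r1) // 5)      {0,1,2,3,4,5,6,7}
step 1: r3 <- ((r3 + r0) // 3)       {0,1,2,3,4,5,6,7}
step 2: r1 <- ((r1 + r1) // -2)      {0,1,2,3,4,5,6,7}
step 3: r0 <- ((10 * 5) - (11 // -3)) {0,1,2,3,4,5,6,7}

Answer: 4 steps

r3: -1,0,0,0,0,1,1,1
r1: 2,3,4,5,6,7,8,9
r0: 54,54,54,54,54,54,54,54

steps = 4; useful = 32; efficiency = 32/32 = 1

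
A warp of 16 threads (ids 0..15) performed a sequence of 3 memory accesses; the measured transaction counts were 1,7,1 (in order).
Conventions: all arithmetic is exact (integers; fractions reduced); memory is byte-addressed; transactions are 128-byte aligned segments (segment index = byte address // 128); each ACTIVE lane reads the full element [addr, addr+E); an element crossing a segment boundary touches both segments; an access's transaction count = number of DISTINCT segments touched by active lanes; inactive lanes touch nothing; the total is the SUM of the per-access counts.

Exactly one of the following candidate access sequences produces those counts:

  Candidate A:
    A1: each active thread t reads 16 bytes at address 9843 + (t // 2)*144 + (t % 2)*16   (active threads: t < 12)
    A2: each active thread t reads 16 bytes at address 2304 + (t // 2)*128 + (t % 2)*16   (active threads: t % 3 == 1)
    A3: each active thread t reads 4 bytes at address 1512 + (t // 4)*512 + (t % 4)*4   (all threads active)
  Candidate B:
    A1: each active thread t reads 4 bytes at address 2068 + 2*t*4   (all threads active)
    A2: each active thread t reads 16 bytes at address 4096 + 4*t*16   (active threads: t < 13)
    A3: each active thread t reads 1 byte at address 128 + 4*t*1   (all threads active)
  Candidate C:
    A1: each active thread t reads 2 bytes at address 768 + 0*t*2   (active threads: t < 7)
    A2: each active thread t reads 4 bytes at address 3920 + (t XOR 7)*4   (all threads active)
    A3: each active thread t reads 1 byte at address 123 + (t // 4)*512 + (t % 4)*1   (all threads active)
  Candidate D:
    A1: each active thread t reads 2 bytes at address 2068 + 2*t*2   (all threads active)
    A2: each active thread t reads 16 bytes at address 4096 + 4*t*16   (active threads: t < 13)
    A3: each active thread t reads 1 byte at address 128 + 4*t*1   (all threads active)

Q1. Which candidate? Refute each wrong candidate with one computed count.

A: A1 gives 7 transactions, not 1
B: A1 gives 2 transactions, not 1
C: A2 gives 2 transactions, not 7
D: all counts match (1,7,1)

Answer: D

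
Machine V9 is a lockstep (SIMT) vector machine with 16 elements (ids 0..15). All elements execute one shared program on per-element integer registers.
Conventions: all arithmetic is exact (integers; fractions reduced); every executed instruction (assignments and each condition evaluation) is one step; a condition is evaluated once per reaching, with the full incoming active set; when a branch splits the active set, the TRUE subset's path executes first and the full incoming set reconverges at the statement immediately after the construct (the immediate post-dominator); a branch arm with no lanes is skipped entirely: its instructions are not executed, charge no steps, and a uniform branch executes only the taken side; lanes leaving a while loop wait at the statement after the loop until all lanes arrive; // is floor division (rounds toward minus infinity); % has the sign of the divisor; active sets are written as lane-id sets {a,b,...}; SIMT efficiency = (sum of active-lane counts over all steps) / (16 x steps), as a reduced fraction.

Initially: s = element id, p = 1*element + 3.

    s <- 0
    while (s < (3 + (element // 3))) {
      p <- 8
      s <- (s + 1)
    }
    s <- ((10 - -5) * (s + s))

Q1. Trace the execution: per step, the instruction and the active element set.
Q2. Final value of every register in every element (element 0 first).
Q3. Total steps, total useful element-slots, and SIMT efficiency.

step 0: s <- 0                       {0,1,2,3,4,5,6,7,8,9,10,11,12,13,14,15}
step 1: eval (s < (3 + (element // 3))) {0,1,2,3,4,5,6,7,8,9,10,11,12,13,14,15}
step 2: p <- 8                       {0,1,2,3,4,5,6,7,8,9,10,11,12,13,14,15}
step 3: s <- (s + 1)                 {0,1,2,3,4,5,6,7,8,9,10,11,12,13,14,15}
step 4: eval (s < (3 + (element // 3))) {0,1,2,3,4,5,6,7,8,9,10,11,12,13,14,15}
step 5: p <- 8                       {0,1,2,3,4,5,6,7,8,9,10,11,12,13,14,15}
step 6: s <- (s + 1)                 {0,1,2,3,4,5,6,7,8,9,10,11,12,13,14,15}
step 7: eval (s < (3 + (element // 3))) {0,1,2,3,4,5,6,7,8,9,10,11,12,13,14,15}
step 8: p <- 8                       {0,1,2,3,4,5,6,7,8,9,10,11,12,13,14,15}
step 9: s <- (s + 1)                 {0,1,2,3,4,5,6,7,8,9,10,11,12,13,14,15}
step 10: eval (s < (3 + (element // 3))) {0,1,2,3,4,5,6,7,8,9,10,11,12,13,14,15}
step 11: p <- 8                       {3,4,5,6,7,8,9,10,11,12,13,14,15}
step 12: s <- (s + 1)                 {3,4,5,6,7,8,9,10,11,12,13,14,15}
step 13: eval (s < (3 + (element // 3))) {3,4,5,6,7,8,9,10,11,12,13,14,15}
step 14: p <- 8                       {6,7,8,9,10,11,12,13,14,15}
step 15: s <- (s + 1)                 {6,7,8,9,10,11,12,13,14,15}
step 16: eval (s < (3 + (element // 3))) {6,7,8,9,10,11,12,13,14,15}
step 17: p <- 8                       {9,10,11,12,13,14,15}
step 18: s <- (s + 1)                 {9,10,11,12,13,14,15}
step 19: eval (s < (3 + (element // 3))) {9,10,11,12,13,14,15}
step 20: p <- 8                       {12,13,14,15}
step 21: s <- (s + 1)                 {12,13,14,15}
step 22: eval (s < (3 + (element // 3))) {12,13,14,15}
step 23: p <- 8                       {15}
step 24: s <- (s + 1)                 {15}
step 25: eval (s < (3 + (element // 3))) {15}
step 26: s <- ((10 - -5) * (s + s))   {0,1,2,3,4,5,6,7,8,9,10,11,12,13,14,15}

Answer: 27 steps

s: 90,90,90,120,120,120,150,150,150,180,180,180,210,210,210,240
p: 8,8,8,8,8,8,8,8,8,8,8,8,8,8,8,8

steps = 27; useful = 297; efficiency = 297/432 = 11/16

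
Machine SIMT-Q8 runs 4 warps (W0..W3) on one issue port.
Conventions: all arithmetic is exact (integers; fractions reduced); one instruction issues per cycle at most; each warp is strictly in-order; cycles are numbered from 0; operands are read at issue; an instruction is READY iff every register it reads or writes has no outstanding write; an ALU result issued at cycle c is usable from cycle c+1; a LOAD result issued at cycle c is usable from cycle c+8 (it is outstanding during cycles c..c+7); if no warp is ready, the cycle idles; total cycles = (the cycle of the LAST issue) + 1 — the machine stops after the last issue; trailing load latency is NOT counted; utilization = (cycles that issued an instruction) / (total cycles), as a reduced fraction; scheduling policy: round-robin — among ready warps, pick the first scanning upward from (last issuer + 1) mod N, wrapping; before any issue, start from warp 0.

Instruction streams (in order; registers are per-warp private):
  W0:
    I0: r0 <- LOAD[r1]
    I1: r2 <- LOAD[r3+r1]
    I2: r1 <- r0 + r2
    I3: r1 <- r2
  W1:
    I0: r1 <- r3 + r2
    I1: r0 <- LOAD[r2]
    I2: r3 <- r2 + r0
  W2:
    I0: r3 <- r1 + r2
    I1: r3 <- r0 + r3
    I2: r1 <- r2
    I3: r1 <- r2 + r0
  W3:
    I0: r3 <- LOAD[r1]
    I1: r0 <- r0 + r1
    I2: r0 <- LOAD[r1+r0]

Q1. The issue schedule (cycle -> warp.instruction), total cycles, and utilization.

cycle 0: W0.I0
cycle 1: W1.I0
cycle 2: W2.I0
cycle 3: W3.I0
cycle 4: W0.I1
cycle 5: W1.I1
cycle 6: W2.I1
cycle 7: W3.I1
cycle 8: W2.I2
cycle 9: W3.I2
cycle 10: W2.I3
cycle 11: idle
cycle 12: W0.I2
cycle 13: W1.I2
cycle 14: W0.I3

Answer: 15 cycles, utilization 14/15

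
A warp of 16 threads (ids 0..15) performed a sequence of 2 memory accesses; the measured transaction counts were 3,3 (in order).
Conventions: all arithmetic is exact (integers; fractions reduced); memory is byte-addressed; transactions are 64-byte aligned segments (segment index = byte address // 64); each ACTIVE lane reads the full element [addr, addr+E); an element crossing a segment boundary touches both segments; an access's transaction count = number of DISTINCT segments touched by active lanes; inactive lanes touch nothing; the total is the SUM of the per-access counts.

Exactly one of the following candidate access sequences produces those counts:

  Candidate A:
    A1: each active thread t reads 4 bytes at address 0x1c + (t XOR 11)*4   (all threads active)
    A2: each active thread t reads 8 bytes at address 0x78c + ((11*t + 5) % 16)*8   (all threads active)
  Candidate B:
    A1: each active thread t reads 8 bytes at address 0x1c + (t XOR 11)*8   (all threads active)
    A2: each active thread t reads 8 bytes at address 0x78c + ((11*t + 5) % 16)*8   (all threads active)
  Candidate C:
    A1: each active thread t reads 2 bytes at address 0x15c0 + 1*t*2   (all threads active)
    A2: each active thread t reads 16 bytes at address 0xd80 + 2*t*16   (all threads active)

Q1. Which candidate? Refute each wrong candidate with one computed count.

A: A1 gives 2 transactions, not 3
C: A1 gives 1 transaction, not 3
B: all counts match (3,3)

Answer: B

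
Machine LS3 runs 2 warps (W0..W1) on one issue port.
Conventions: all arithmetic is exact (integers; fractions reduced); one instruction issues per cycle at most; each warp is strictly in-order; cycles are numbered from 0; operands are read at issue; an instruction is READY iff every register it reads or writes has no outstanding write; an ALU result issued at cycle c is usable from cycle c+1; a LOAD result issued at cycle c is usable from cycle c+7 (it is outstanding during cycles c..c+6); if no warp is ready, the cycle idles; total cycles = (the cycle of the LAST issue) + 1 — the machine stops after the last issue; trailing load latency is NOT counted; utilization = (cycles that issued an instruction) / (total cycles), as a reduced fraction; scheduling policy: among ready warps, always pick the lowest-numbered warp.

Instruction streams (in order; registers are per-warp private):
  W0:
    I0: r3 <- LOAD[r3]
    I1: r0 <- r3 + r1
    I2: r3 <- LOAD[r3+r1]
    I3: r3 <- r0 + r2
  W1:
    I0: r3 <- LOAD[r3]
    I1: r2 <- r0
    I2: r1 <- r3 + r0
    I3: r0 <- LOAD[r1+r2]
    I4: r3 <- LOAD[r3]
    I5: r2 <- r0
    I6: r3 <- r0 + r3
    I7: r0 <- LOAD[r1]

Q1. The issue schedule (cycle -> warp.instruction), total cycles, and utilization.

cycle 0: W0.I0
cycle 1: W1.I0
cycle 2: W1.I1
cycle 3: idle
cycle 4: idle
cycle 5: idle
cycle 6: idle
cycle 7: W0.I1
cycle 8: W0.I2
cycle 9: W1.I2
cycle 10: W1.I3
cycle 11: W1.I4
cycle 12: idle
cycle 13: idle
cycle 14: idle
cycle 15: W0.I3
cycle 16: idle
cycle 17: W1.I5
cycle 18: W1.I6
cycle 19: W1.I7

Answer: 20 cycles, utilization 3/5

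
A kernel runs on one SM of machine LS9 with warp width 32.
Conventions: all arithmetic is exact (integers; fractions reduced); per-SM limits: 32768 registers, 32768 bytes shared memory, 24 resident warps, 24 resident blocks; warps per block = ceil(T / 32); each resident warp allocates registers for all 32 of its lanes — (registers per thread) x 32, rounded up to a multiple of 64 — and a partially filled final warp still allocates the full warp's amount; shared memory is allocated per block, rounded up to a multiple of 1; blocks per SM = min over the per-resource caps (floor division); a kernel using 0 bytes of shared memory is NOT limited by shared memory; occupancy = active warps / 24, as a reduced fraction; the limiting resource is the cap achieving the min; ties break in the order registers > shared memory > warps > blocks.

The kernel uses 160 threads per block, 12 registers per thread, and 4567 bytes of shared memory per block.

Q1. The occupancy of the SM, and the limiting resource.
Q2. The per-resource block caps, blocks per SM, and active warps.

Answer: occupancy 5/6, limited by warps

registers: 17 blocks
shared memory: 7 blocks
warps: 4 blocks
blocks: 24 blocks

Answer: 4 blocks, 20 active warps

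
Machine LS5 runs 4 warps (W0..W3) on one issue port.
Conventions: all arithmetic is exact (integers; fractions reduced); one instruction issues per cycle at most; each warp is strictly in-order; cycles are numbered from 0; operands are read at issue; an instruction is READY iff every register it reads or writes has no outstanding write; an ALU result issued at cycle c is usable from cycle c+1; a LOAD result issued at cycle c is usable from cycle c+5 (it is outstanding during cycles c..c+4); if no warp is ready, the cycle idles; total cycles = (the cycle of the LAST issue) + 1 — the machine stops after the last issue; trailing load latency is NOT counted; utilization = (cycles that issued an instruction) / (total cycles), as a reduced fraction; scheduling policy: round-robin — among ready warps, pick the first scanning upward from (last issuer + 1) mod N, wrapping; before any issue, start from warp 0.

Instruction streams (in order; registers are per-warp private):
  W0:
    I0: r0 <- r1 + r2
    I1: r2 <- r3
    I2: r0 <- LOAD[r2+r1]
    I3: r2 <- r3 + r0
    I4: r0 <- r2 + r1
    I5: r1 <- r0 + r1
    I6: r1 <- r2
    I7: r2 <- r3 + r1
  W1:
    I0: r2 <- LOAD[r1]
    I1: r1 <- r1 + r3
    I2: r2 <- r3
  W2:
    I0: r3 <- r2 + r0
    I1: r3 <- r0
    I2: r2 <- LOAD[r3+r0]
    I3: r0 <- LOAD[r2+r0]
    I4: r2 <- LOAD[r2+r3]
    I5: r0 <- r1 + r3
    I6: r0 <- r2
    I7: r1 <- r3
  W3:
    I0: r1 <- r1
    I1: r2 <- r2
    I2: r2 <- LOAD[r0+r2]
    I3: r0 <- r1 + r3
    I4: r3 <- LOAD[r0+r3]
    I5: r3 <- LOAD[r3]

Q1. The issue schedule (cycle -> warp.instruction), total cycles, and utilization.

cycle 0: W0.I0
cycle 1: W1.I0
cycle 2: W2.I0
cycle 3: W3.I0
cycle 4: W0.I1
cycle 5: W1.I1
cycle 6: W2.I1
cycle 7: W3.I1
cycle 8: W0.I2
cycle 9: W1.I2
cycle 10: W2.I2
cycle 11: W3.I2
cycle 12: W3.I3
cycle 13: W0.I3
cycle 14: W3.I4
cycle 15: W0.I4
cycle 16: W2.I3
cycle 17: W0.I5
cycle 18: W2.I4
cycle 19: W3.I5
cycle 20: W0.I6
cycle 21: W2.I5
cycle 22: W0.I7
cycle 23: W2.I6
cycle 24: W2.I7

Answer: 25 cycles, utilization 1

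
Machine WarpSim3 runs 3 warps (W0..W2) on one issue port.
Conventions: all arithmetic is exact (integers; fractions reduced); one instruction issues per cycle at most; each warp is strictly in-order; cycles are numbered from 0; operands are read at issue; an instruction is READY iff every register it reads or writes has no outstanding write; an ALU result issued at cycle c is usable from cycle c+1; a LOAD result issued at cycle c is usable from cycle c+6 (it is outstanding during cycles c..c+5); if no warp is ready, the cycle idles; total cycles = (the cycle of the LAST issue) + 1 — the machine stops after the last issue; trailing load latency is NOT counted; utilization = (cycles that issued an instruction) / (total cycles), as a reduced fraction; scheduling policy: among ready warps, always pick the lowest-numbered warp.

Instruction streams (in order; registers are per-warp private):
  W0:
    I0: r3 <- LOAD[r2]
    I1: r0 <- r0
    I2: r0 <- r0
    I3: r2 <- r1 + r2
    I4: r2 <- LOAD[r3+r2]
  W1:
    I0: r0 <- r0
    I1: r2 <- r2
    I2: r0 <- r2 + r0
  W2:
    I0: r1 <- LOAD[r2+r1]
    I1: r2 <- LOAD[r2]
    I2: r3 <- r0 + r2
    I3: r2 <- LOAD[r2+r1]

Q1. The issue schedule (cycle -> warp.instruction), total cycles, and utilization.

cycle 0: W0.I0
cycle 1: W0.I1
cycle 2: W0.I2
cycle 3: W0.I3
cycle 4: W1.I0
cycle 5: W1.I1
cycle 6: W0.I4
cycle 7: W1.I2
cycle 8: W2.I0
cycle 9: W2.I1
cycle 10: idle
cycle 11: idle
cycle 12: idle
cycle 13: idle
cycle 14: idle
cycle 15: W2.I2
cycle 16: W2.I3

Answer: 17 cycles, utilization 12/17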